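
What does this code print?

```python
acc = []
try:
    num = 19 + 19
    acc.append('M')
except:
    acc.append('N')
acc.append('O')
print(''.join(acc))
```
MO

No exception, try block completes normally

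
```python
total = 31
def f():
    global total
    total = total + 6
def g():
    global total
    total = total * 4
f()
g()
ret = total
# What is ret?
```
148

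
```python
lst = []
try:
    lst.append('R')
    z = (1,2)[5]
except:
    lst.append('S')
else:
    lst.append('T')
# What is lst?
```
['R', 'S']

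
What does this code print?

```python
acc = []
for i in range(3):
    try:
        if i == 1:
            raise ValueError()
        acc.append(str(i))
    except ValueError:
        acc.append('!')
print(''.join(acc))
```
0!2

Exception on i=1 caught, loop continues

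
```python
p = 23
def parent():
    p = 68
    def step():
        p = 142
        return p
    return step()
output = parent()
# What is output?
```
142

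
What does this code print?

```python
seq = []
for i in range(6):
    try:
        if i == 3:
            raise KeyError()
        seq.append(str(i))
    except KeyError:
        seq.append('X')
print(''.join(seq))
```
012X45

Exception on i=3 caught, loop continues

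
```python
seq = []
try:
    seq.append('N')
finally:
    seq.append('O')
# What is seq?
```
['N', 'O']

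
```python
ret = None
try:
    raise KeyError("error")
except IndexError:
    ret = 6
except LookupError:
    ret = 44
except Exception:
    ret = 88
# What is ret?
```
44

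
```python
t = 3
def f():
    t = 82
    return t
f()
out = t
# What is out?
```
3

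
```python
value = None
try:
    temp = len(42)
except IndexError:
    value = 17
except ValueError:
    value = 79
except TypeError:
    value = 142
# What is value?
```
142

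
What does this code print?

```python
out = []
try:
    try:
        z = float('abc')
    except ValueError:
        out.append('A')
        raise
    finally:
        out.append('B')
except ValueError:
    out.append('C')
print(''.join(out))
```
ABC

finally runs before re-raised exception propagates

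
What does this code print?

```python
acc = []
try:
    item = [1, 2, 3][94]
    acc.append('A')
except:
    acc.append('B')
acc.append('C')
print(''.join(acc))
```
BC

Exception raised in try, caught by bare except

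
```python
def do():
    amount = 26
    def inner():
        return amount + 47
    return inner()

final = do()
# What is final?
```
73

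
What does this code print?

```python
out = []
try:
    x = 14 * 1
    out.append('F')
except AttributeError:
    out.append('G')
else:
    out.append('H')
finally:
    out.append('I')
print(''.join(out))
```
FHI

else runs before finally when no exception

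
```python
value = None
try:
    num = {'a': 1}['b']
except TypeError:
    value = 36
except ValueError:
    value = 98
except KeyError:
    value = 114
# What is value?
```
114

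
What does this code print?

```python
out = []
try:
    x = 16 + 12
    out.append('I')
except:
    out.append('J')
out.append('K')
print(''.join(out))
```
IK

No exception, try block completes normally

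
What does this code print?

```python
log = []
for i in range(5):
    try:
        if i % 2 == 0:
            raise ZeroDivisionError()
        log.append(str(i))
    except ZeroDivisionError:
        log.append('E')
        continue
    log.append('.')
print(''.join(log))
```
E1.E3.E

continue in except skips rest of loop body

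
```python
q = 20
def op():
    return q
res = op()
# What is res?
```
20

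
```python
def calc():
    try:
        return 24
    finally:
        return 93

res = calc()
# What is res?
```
93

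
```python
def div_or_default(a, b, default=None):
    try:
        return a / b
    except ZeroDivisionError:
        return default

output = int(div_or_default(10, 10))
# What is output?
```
1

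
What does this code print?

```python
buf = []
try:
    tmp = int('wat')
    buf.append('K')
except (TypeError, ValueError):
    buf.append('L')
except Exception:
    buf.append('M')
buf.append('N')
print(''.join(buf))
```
LN

ValueError matches tuple containing it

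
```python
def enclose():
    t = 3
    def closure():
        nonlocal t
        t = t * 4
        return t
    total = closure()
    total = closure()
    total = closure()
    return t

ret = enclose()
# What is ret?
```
192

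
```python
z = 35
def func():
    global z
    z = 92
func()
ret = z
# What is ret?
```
92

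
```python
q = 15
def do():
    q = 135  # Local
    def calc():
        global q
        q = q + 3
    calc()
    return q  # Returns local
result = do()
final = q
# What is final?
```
18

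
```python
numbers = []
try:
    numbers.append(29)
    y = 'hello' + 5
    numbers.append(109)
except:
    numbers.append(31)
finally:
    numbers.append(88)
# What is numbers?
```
[29, 31, 88]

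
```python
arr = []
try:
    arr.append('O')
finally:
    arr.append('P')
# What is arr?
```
['O', 'P']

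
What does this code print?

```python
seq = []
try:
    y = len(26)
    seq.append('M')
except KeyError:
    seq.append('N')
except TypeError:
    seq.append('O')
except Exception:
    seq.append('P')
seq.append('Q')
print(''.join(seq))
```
OQ

TypeError matches before generic Exception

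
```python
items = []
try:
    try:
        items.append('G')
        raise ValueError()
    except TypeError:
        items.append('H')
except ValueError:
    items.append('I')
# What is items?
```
['G', 'I']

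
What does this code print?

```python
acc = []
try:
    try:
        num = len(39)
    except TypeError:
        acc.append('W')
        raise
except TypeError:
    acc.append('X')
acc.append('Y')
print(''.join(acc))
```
WXY

raise without argument re-raises current exception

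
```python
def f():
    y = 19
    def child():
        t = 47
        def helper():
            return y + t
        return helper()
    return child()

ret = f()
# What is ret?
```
66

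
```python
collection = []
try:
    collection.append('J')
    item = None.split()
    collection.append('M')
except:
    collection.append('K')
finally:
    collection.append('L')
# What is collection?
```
['J', 'K', 'L']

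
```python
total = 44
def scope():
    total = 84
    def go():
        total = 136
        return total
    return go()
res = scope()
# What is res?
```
136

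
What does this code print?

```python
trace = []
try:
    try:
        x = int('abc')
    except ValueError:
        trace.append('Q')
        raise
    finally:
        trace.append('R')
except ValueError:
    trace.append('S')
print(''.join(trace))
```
QRS

finally runs before re-raised exception propagates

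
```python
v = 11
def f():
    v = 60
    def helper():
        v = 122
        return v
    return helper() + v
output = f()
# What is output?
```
182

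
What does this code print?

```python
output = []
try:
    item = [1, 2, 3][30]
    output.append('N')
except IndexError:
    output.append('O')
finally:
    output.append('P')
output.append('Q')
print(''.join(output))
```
OPQ

finally always runs, even after exception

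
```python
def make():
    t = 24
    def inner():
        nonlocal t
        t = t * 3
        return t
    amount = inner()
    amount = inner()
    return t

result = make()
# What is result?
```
216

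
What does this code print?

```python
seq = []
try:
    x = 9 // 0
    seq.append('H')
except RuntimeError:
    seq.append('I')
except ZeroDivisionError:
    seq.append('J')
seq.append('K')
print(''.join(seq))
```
JK

ZeroDivisionError is caught by its specific handler, not RuntimeError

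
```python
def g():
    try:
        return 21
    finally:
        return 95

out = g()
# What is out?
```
95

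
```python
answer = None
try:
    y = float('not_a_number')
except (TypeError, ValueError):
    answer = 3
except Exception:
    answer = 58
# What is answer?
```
3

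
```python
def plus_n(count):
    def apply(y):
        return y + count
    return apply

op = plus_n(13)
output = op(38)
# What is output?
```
51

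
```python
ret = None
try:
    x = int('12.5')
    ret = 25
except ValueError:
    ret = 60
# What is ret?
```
60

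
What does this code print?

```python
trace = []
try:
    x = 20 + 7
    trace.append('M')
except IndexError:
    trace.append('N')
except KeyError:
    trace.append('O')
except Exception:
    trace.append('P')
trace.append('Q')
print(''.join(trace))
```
MQ

No exception, try block completes normally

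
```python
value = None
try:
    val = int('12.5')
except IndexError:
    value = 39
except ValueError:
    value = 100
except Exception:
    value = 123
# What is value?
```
100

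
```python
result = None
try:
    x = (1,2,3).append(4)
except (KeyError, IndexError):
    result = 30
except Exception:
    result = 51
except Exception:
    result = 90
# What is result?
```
51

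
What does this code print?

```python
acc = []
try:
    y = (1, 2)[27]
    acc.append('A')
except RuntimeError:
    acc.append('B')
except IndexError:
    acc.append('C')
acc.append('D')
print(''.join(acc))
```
CD

IndexError is caught by its specific handler, not RuntimeError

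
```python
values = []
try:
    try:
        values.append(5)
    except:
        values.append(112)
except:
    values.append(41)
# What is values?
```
[5]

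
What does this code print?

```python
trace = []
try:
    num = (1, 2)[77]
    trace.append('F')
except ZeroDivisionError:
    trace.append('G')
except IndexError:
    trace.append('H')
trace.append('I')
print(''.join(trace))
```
HI

IndexError is caught by its specific handler, not ZeroDivisionError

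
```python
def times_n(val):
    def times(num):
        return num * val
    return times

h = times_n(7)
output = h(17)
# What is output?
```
119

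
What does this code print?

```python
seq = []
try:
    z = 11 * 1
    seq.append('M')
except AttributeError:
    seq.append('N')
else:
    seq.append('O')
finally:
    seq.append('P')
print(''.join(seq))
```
MOP

else runs before finally when no exception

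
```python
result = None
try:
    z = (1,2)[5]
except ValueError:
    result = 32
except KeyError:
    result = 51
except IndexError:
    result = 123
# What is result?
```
123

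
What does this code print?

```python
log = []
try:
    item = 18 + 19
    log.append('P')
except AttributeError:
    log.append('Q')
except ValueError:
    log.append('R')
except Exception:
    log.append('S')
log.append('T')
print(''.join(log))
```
PT

No exception, try block completes normally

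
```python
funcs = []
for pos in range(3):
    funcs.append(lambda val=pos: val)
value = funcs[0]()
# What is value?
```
0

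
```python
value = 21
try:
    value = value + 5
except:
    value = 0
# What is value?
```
26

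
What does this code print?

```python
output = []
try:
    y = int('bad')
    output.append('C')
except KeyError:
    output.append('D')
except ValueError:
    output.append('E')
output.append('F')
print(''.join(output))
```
EF

ValueError is caught by its specific handler, not KeyError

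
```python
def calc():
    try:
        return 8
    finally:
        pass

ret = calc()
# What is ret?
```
8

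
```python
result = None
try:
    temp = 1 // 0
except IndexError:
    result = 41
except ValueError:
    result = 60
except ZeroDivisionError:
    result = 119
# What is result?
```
119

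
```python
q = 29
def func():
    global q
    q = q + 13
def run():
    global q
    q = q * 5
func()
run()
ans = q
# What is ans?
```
210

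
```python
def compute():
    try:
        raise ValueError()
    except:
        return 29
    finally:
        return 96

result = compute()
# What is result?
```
96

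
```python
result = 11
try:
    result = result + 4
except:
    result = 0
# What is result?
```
15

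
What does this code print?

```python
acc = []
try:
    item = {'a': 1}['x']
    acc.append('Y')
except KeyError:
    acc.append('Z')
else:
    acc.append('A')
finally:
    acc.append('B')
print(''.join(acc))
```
ZB

Exception: except runs, else skipped, finally runs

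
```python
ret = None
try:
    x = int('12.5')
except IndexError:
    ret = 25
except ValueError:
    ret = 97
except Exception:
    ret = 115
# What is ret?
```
97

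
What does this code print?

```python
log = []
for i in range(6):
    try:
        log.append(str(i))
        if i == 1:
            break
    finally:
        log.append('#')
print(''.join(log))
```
0#1#

finally runs even when breaking out of loop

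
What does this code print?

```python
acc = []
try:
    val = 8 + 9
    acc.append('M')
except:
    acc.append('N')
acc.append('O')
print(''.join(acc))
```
MO

No exception, try block completes normally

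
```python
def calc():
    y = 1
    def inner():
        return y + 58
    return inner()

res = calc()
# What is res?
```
59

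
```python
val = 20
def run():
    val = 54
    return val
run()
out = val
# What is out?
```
20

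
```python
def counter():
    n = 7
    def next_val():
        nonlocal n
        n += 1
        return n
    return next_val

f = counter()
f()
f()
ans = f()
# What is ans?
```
10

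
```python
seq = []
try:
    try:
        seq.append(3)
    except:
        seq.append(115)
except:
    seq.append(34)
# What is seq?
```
[3]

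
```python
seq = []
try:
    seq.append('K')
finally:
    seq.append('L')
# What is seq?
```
['K', 'L']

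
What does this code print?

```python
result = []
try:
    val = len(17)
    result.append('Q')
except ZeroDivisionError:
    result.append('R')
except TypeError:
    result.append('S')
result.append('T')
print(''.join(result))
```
ST

TypeError is caught by its specific handler, not ZeroDivisionError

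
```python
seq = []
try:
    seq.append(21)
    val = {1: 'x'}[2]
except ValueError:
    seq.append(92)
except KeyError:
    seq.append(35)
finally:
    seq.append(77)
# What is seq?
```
[21, 35, 77]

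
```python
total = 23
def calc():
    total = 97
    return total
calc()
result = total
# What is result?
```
23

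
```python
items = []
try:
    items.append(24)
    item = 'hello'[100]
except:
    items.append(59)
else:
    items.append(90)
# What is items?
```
[24, 59]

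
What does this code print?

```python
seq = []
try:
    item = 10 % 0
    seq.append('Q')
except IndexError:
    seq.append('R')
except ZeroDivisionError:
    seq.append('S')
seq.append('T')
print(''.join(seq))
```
ST

ZeroDivisionError is caught by its specific handler, not IndexError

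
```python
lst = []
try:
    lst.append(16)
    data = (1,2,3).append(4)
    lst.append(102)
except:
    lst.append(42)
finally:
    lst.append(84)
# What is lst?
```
[16, 42, 84]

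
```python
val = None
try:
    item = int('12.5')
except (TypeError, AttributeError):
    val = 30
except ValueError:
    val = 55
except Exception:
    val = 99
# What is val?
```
55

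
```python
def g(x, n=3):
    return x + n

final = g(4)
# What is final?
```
7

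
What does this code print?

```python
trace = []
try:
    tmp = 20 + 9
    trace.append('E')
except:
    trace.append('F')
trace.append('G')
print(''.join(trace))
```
EG

No exception, try block completes normally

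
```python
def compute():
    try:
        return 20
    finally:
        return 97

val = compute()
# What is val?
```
97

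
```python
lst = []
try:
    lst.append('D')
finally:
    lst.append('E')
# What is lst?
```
['D', 'E']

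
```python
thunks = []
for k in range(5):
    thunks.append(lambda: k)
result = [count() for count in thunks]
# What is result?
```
[4, 4, 4, 4, 4]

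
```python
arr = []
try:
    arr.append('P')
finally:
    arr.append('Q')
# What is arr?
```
['P', 'Q']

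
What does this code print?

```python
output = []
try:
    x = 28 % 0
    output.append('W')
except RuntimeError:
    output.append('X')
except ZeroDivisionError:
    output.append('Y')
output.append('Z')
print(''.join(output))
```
YZ

ZeroDivisionError is caught by its specific handler, not RuntimeError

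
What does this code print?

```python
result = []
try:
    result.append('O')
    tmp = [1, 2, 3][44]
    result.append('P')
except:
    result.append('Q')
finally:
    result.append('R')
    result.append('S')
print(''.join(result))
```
OQRS

Code before exception runs, then except, then all of finally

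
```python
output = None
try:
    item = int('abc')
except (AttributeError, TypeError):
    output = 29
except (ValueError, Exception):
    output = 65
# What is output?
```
65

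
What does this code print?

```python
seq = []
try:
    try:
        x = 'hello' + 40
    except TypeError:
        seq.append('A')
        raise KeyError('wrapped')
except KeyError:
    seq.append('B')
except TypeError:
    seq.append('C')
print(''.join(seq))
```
AB

New KeyError raised, caught by outer KeyError handler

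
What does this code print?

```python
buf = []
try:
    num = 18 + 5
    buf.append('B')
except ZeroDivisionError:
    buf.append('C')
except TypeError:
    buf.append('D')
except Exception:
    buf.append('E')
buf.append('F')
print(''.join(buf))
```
BF

No exception, try block completes normally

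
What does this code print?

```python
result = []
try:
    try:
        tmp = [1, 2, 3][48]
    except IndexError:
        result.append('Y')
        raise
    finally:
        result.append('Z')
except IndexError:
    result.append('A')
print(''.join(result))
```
YZA

finally runs before re-raised exception propagates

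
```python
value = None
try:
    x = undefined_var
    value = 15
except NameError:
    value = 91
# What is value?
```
91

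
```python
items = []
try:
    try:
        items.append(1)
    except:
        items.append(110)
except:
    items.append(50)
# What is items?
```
[1]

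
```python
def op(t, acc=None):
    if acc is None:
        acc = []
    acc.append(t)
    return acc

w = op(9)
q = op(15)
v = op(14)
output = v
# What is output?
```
[14]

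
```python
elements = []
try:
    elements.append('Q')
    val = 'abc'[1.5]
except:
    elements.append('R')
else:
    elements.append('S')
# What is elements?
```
['Q', 'R']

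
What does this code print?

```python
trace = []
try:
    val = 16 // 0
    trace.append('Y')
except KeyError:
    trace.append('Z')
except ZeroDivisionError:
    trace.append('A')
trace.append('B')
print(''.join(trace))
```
AB

ZeroDivisionError is caught by its specific handler, not KeyError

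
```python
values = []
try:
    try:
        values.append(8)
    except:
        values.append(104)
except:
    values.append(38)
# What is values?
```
[8]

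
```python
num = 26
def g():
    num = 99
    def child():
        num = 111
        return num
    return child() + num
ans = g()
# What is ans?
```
210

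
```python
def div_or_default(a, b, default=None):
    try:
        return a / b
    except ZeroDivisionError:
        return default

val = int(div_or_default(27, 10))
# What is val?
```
2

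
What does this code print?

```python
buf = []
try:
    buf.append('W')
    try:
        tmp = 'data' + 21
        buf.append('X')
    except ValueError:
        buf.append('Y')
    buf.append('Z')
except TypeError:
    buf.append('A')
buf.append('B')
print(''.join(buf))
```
WAB

Inner handler doesn't match, propagates to outer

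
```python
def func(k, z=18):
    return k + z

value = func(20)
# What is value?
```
38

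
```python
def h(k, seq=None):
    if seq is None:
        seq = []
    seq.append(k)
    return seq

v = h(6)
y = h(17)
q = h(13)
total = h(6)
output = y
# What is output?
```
[17]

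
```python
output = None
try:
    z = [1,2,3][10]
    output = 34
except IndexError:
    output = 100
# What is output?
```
100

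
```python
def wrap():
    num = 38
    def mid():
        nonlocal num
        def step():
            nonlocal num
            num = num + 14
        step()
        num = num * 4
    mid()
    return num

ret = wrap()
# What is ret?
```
208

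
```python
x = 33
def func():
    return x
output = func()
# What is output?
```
33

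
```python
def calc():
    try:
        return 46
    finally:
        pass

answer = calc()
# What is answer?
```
46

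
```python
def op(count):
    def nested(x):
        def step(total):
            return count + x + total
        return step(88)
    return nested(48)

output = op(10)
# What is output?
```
146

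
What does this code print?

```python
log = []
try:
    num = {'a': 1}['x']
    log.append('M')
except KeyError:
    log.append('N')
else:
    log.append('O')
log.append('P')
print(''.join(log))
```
NP

else block skipped when exception is caught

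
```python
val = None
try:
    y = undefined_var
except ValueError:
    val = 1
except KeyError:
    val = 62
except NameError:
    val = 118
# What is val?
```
118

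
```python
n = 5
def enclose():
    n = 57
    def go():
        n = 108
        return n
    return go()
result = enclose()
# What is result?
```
108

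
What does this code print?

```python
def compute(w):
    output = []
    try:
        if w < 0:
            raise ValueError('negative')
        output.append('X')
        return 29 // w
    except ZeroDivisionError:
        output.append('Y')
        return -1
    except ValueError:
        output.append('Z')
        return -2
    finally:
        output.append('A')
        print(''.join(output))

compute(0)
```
XYA

w=0 causes ZeroDivisionError, caught, finally prints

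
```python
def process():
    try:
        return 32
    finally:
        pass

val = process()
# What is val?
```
32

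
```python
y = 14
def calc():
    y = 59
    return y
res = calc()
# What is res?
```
59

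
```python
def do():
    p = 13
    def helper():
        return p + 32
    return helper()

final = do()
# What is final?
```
45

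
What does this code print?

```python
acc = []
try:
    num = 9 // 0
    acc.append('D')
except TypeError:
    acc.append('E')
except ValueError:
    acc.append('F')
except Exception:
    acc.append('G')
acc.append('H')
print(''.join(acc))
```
GH

ZeroDivisionError not specifically caught, falls to Exception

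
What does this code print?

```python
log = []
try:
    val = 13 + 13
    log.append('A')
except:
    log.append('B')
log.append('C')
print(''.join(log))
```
AC

No exception, try block completes normally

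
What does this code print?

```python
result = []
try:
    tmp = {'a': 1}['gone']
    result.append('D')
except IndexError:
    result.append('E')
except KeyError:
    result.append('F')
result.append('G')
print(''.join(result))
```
FG

KeyError is caught by its specific handler, not IndexError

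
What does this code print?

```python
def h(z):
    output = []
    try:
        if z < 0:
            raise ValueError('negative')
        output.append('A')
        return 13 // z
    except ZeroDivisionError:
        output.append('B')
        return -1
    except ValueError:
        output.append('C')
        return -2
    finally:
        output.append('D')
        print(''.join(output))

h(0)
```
ABD

z=0 causes ZeroDivisionError, caught, finally prints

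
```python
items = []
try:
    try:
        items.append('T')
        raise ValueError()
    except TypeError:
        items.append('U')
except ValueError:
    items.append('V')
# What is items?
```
['T', 'V']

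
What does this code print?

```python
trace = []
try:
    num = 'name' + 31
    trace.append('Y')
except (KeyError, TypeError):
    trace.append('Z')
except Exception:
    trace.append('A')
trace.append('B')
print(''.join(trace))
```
ZB

TypeError matches tuple containing it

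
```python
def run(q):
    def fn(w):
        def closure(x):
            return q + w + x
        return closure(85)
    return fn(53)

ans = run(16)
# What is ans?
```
154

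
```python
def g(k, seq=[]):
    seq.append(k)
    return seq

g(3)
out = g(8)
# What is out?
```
[3, 8]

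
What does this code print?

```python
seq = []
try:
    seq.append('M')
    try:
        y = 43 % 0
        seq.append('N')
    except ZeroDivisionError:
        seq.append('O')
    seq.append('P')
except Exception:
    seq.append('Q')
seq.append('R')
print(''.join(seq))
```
MOPR

Inner exception caught by inner handler, outer continues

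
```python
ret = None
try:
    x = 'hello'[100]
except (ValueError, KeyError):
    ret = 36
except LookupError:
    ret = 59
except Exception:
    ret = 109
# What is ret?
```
59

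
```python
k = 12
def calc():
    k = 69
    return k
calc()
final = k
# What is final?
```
12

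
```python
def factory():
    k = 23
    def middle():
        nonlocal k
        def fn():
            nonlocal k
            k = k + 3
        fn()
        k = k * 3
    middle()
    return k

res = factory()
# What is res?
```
78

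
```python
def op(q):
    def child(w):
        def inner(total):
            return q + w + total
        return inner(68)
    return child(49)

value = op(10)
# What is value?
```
127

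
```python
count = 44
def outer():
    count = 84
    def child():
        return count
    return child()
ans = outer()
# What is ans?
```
84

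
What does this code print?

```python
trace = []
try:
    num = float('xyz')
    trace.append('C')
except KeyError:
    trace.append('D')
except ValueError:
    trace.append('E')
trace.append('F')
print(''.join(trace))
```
EF

ValueError is caught by its specific handler, not KeyError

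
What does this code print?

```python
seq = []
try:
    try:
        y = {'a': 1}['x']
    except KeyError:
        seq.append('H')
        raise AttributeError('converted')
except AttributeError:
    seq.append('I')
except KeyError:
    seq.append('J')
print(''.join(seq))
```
HI

New AttributeError raised, caught by outer AttributeError handler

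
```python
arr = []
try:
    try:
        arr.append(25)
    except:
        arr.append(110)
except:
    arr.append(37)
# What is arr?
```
[25]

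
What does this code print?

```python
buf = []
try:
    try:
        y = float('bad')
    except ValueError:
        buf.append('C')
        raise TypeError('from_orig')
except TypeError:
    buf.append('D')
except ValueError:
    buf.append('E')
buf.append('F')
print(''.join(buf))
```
CDF

TypeError raised and caught, original ValueError not re-raised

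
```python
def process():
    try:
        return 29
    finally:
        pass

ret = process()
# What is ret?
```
29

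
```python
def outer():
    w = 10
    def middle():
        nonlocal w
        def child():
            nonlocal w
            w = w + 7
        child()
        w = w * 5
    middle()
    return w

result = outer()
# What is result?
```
85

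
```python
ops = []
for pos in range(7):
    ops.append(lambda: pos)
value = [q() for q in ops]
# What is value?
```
[6, 6, 6, 6, 6, 6, 6]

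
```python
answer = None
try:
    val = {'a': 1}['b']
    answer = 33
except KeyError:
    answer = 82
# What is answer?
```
82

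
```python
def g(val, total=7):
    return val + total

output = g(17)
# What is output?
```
24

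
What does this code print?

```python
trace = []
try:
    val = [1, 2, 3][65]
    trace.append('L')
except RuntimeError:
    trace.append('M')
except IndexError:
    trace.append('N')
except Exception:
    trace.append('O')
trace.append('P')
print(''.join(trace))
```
NP

IndexError matches before generic Exception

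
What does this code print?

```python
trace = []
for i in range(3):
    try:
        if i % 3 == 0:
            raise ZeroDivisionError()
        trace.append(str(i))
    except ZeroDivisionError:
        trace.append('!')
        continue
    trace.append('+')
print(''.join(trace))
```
!1+2+

continue in except skips rest of loop body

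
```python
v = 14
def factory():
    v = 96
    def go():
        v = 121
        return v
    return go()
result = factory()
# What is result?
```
121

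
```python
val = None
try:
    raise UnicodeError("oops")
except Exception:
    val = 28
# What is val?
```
28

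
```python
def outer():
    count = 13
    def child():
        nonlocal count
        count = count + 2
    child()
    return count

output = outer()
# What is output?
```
15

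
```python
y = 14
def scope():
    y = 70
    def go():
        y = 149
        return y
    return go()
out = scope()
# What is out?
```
149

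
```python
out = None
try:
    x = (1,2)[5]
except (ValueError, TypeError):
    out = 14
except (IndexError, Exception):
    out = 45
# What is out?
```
45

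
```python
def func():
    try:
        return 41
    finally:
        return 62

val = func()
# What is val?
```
62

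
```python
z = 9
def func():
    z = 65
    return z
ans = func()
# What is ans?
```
65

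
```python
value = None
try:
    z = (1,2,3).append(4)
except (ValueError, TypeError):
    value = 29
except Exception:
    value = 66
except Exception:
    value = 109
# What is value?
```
66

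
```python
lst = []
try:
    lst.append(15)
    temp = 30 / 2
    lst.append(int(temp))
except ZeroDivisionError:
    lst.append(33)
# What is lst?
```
[15, 15]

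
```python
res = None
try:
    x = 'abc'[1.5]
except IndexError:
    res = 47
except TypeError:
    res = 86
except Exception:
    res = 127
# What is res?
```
86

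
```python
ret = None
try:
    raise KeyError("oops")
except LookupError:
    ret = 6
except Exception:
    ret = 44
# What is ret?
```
6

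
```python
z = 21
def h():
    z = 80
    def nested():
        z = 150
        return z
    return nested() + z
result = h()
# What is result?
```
230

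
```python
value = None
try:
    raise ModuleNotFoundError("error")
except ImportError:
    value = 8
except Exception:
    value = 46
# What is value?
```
8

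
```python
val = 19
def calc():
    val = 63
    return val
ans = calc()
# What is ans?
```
63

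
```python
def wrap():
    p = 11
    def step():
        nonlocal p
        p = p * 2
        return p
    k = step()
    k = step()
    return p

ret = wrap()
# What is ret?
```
44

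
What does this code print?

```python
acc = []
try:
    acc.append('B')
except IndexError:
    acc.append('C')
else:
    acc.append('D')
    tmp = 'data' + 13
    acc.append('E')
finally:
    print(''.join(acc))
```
BD

Try succeeds, else appends 'D', TypeError in else is uncaught, finally prints before exception propagates ('E' never appended)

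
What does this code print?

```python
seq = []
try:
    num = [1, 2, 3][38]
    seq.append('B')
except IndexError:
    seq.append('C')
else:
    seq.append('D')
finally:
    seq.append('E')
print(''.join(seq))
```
CE

Exception: except runs, else skipped, finally runs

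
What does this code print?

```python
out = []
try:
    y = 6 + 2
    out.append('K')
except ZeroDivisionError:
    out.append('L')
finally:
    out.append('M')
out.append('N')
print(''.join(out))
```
KMN

finally runs after normal execution too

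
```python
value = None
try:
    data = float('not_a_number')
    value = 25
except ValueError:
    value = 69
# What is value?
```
69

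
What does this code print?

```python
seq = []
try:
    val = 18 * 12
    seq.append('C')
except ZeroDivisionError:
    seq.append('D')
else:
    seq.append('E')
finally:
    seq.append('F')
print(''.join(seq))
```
CEF

else runs before finally when no exception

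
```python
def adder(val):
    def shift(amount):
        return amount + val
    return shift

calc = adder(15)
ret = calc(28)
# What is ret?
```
43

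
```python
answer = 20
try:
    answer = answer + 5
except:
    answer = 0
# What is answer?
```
25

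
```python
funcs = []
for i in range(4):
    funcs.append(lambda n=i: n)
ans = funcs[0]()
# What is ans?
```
0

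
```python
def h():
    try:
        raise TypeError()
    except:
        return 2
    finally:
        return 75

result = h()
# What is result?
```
75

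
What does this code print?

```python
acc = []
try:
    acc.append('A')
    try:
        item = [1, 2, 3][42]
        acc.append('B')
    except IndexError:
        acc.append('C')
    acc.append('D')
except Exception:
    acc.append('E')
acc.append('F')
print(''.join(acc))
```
ACDF

Inner exception caught by inner handler, outer continues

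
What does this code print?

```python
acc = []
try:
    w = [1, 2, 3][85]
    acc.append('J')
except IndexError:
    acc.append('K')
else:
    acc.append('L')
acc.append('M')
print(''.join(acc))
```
KM

else block skipped when exception is caught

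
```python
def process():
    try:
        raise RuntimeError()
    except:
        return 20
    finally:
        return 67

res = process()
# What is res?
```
67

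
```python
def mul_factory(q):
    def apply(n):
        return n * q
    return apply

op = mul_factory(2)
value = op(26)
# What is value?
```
52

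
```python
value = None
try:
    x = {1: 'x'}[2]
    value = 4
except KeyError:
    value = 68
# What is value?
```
68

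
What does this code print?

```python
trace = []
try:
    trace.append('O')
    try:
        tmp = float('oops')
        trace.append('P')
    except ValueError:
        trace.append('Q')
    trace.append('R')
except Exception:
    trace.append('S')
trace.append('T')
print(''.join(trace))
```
OQRT

Inner exception caught by inner handler, outer continues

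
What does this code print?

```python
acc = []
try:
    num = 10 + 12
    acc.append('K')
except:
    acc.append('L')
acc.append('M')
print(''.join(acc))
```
KM

No exception, try block completes normally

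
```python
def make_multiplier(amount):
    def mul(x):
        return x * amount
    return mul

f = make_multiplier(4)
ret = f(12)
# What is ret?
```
48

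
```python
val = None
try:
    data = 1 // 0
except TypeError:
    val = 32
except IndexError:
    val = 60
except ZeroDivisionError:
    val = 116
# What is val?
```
116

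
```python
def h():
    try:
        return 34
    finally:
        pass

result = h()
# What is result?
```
34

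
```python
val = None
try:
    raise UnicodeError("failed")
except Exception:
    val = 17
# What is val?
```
17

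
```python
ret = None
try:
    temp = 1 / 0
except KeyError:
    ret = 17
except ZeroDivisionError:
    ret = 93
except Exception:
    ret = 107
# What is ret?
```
93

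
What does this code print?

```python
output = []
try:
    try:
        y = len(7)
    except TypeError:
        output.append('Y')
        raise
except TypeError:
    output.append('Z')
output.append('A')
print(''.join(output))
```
YZA

raise without argument re-raises current exception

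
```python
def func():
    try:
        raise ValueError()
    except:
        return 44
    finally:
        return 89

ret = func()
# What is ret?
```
89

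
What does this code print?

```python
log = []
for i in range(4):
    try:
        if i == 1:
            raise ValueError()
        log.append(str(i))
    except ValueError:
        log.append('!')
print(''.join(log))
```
0!23

Exception on i=1 caught, loop continues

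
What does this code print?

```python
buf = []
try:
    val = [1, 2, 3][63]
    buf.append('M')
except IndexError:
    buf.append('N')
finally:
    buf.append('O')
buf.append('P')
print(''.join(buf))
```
NOP

finally always runs, even after exception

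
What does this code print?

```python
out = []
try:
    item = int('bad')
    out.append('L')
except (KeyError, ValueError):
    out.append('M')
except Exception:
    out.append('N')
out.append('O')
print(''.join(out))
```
MO

ValueError matches tuple containing it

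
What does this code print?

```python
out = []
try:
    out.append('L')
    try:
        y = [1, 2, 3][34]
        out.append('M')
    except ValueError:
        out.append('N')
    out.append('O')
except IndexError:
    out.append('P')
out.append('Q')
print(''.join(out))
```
LPQ

Inner handler doesn't match, propagates to outer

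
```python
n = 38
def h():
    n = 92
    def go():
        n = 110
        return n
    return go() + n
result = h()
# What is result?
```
202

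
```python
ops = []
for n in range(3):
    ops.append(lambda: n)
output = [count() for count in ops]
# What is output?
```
[2, 2, 2]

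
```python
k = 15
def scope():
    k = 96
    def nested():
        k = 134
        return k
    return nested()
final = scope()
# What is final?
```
134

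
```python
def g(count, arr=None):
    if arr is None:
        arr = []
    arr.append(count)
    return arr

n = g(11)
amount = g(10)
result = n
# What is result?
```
[11]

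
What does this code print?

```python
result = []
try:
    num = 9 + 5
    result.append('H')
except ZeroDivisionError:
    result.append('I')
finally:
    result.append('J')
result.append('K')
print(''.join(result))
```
HJK

finally runs after normal execution too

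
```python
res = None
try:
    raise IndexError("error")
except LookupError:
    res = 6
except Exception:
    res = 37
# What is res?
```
6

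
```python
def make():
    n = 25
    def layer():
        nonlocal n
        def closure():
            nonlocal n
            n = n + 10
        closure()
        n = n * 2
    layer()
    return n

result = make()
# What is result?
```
70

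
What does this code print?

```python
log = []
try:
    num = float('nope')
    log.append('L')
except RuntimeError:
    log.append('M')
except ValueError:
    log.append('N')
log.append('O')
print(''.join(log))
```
NO

ValueError is caught by its specific handler, not RuntimeError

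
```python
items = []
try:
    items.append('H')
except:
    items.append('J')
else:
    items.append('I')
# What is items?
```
['H', 'I']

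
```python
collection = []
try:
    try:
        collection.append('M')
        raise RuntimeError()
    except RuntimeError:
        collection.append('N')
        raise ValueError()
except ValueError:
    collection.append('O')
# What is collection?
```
['M', 'N', 'O']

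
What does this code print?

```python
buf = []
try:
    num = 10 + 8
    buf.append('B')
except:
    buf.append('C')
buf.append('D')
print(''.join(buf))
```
BD

No exception, try block completes normally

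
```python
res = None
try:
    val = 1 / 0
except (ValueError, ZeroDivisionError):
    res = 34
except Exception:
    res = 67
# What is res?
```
34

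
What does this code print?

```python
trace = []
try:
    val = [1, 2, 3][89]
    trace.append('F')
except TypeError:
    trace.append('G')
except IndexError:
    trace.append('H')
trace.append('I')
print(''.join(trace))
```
HI

IndexError is caught by its specific handler, not TypeError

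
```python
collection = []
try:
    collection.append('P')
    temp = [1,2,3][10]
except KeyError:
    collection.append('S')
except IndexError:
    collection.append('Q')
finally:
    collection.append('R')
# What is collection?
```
['P', 'Q', 'R']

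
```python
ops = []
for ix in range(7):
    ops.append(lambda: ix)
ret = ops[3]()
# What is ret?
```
6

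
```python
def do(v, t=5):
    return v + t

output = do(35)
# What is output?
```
40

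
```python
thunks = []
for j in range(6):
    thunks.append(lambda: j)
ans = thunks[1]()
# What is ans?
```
5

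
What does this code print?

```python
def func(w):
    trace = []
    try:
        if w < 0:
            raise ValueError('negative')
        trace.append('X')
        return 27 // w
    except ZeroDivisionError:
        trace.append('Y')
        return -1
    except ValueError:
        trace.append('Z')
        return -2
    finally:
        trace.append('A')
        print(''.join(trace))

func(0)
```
XYA

w=0 causes ZeroDivisionError, caught, finally prints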